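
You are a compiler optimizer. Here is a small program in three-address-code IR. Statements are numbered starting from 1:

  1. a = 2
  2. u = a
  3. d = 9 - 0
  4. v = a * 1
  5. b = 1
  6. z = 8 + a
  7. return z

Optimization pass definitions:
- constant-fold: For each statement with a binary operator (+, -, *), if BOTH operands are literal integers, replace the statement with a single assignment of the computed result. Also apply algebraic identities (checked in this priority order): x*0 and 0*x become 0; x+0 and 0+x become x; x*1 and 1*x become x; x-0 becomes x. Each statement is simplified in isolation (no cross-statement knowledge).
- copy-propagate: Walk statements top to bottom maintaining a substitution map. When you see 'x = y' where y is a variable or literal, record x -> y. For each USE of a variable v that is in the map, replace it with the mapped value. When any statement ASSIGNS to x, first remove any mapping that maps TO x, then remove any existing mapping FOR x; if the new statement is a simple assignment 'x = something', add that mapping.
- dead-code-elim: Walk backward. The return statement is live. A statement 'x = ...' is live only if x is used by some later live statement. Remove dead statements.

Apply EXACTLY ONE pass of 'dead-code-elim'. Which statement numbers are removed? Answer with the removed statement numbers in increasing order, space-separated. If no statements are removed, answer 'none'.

Answer: 2 3 4 5

Derivation:
Backward liveness scan:
Stmt 1 'a = 2': KEEP (a is live); live-in = []
Stmt 2 'u = a': DEAD (u not in live set ['a'])
Stmt 3 'd = 9 - 0': DEAD (d not in live set ['a'])
Stmt 4 'v = a * 1': DEAD (v not in live set ['a'])
Stmt 5 'b = 1': DEAD (b not in live set ['a'])
Stmt 6 'z = 8 + a': KEEP (z is live); live-in = ['a']
Stmt 7 'return z': KEEP (return); live-in = ['z']
Removed statement numbers: [2, 3, 4, 5]
Surviving IR:
  a = 2
  z = 8 + a
  return z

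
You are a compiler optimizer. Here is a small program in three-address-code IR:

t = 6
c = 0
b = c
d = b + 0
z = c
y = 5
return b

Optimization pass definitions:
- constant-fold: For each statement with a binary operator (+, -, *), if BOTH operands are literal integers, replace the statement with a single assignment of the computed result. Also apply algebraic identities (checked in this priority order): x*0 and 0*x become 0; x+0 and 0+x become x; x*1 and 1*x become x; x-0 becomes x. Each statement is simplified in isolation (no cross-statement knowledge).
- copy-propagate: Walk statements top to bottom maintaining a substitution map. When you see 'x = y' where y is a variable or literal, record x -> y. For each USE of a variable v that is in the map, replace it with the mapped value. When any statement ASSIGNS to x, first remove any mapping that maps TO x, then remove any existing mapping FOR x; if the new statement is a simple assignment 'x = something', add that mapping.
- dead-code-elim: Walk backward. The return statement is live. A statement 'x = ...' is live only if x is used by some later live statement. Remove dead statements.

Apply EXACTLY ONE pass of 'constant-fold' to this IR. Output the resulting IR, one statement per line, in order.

Answer: t = 6
c = 0
b = c
d = b
z = c
y = 5
return b

Derivation:
Applying constant-fold statement-by-statement:
  [1] t = 6  (unchanged)
  [2] c = 0  (unchanged)
  [3] b = c  (unchanged)
  [4] d = b + 0  -> d = b
  [5] z = c  (unchanged)
  [6] y = 5  (unchanged)
  [7] return b  (unchanged)
Result (7 stmts):
  t = 6
  c = 0
  b = c
  d = b
  z = c
  y = 5
  return b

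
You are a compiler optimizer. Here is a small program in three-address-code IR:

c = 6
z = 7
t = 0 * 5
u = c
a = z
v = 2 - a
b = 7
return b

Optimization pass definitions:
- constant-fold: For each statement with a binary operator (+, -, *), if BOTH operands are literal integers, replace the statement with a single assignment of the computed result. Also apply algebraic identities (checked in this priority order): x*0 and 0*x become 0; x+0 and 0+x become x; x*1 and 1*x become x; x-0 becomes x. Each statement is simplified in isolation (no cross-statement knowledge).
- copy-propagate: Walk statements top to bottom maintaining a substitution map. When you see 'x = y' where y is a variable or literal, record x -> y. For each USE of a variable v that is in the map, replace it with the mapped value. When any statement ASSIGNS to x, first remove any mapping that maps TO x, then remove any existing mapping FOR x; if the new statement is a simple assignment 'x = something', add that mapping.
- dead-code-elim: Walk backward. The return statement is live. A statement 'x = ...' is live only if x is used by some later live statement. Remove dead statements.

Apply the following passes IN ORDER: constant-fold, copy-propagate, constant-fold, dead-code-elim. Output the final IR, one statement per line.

Initial IR:
  c = 6
  z = 7
  t = 0 * 5
  u = c
  a = z
  v = 2 - a
  b = 7
  return b
After constant-fold (8 stmts):
  c = 6
  z = 7
  t = 0
  u = c
  a = z
  v = 2 - a
  b = 7
  return b
After copy-propagate (8 stmts):
  c = 6
  z = 7
  t = 0
  u = 6
  a = 7
  v = 2 - 7
  b = 7
  return 7
After constant-fold (8 stmts):
  c = 6
  z = 7
  t = 0
  u = 6
  a = 7
  v = -5
  b = 7
  return 7
After dead-code-elim (1 stmts):
  return 7

Answer: return 7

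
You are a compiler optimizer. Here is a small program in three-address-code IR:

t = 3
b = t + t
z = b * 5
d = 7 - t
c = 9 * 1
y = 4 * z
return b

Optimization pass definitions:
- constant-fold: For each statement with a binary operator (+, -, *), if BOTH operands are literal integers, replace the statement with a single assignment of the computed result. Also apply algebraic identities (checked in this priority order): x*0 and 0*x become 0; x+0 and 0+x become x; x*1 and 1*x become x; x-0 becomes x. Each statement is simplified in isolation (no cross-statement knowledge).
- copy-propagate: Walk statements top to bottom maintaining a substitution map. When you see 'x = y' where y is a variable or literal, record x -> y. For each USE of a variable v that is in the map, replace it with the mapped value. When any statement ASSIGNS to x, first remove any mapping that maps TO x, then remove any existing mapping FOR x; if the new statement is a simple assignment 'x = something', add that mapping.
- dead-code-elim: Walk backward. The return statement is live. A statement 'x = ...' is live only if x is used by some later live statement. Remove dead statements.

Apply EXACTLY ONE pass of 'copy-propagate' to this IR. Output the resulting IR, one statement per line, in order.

Answer: t = 3
b = 3 + 3
z = b * 5
d = 7 - 3
c = 9 * 1
y = 4 * z
return b

Derivation:
Applying copy-propagate statement-by-statement:
  [1] t = 3  (unchanged)
  [2] b = t + t  -> b = 3 + 3
  [3] z = b * 5  (unchanged)
  [4] d = 7 - t  -> d = 7 - 3
  [5] c = 9 * 1  (unchanged)
  [6] y = 4 * z  (unchanged)
  [7] return b  (unchanged)
Result (7 stmts):
  t = 3
  b = 3 + 3
  z = b * 5
  d = 7 - 3
  c = 9 * 1
  y = 4 * z
  return b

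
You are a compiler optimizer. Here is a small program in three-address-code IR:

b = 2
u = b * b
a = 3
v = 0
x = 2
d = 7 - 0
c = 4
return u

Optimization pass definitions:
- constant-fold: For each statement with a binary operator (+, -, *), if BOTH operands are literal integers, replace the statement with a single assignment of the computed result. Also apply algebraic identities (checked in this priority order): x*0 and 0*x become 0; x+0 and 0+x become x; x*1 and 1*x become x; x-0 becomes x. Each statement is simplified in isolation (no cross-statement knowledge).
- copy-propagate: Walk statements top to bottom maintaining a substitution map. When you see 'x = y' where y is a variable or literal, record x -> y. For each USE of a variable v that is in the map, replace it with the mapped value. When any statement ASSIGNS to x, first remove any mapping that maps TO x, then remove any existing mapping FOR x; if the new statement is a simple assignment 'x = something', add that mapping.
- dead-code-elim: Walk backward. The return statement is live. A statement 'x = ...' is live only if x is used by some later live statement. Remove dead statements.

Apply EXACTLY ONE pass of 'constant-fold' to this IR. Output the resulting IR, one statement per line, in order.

Answer: b = 2
u = b * b
a = 3
v = 0
x = 2
d = 7
c = 4
return u

Derivation:
Applying constant-fold statement-by-statement:
  [1] b = 2  (unchanged)
  [2] u = b * b  (unchanged)
  [3] a = 3  (unchanged)
  [4] v = 0  (unchanged)
  [5] x = 2  (unchanged)
  [6] d = 7 - 0  -> d = 7
  [7] c = 4  (unchanged)
  [8] return u  (unchanged)
Result (8 stmts):
  b = 2
  u = b * b
  a = 3
  v = 0
  x = 2
  d = 7
  c = 4
  return u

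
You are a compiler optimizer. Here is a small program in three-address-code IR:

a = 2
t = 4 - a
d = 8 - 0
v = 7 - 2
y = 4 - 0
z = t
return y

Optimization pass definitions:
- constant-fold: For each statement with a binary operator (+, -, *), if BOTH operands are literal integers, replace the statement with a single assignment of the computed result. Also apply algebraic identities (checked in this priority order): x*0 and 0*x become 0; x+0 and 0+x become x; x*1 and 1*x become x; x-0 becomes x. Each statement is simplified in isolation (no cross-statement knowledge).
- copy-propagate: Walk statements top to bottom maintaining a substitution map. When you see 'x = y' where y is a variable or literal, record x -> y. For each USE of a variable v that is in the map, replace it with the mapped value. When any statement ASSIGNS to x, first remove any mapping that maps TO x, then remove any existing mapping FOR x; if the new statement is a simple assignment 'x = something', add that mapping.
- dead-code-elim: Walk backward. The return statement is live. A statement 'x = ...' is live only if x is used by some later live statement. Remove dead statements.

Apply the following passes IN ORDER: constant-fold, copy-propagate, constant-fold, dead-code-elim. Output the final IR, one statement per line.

Initial IR:
  a = 2
  t = 4 - a
  d = 8 - 0
  v = 7 - 2
  y = 4 - 0
  z = t
  return y
After constant-fold (7 stmts):
  a = 2
  t = 4 - a
  d = 8
  v = 5
  y = 4
  z = t
  return y
After copy-propagate (7 stmts):
  a = 2
  t = 4 - 2
  d = 8
  v = 5
  y = 4
  z = t
  return 4
After constant-fold (7 stmts):
  a = 2
  t = 2
  d = 8
  v = 5
  y = 4
  z = t
  return 4
After dead-code-elim (1 stmts):
  return 4

Answer: return 4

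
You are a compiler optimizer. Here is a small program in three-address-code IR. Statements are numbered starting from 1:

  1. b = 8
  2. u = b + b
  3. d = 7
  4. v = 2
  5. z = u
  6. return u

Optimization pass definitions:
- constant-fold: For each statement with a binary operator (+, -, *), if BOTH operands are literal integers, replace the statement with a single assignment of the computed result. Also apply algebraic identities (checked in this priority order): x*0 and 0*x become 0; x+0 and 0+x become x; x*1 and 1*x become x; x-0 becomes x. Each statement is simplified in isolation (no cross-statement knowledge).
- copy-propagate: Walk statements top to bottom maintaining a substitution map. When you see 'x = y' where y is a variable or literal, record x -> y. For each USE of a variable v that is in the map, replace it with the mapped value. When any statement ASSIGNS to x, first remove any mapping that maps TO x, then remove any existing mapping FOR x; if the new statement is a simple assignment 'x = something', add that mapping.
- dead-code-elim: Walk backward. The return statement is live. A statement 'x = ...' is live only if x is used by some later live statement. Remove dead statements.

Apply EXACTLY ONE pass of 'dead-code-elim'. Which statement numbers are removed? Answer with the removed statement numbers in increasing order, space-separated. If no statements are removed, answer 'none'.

Answer: 3 4 5

Derivation:
Backward liveness scan:
Stmt 1 'b = 8': KEEP (b is live); live-in = []
Stmt 2 'u = b + b': KEEP (u is live); live-in = ['b']
Stmt 3 'd = 7': DEAD (d not in live set ['u'])
Stmt 4 'v = 2': DEAD (v not in live set ['u'])
Stmt 5 'z = u': DEAD (z not in live set ['u'])
Stmt 6 'return u': KEEP (return); live-in = ['u']
Removed statement numbers: [3, 4, 5]
Surviving IR:
  b = 8
  u = b + b
  return u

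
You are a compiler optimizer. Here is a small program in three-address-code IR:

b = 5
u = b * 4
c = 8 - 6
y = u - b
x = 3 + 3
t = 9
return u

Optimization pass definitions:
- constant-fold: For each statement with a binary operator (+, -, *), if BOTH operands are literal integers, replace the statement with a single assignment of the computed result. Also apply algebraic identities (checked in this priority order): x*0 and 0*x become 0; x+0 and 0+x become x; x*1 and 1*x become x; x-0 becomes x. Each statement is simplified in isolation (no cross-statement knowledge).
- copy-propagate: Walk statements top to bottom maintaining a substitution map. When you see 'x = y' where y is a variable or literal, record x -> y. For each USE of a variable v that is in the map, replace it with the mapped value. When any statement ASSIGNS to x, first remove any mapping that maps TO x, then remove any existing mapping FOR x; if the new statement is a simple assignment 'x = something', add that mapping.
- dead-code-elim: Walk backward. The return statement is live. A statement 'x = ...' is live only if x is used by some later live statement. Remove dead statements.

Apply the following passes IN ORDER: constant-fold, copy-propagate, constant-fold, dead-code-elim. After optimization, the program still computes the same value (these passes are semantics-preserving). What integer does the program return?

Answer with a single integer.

Initial IR:
  b = 5
  u = b * 4
  c = 8 - 6
  y = u - b
  x = 3 + 3
  t = 9
  return u
After constant-fold (7 stmts):
  b = 5
  u = b * 4
  c = 2
  y = u - b
  x = 6
  t = 9
  return u
After copy-propagate (7 stmts):
  b = 5
  u = 5 * 4
  c = 2
  y = u - 5
  x = 6
  t = 9
  return u
After constant-fold (7 stmts):
  b = 5
  u = 20
  c = 2
  y = u - 5
  x = 6
  t = 9
  return u
After dead-code-elim (2 stmts):
  u = 20
  return u
Evaluate:
  b = 5  =>  b = 5
  u = b * 4  =>  u = 20
  c = 8 - 6  =>  c = 2
  y = u - b  =>  y = 15
  x = 3 + 3  =>  x = 6
  t = 9  =>  t = 9
  return u = 20

Answer: 20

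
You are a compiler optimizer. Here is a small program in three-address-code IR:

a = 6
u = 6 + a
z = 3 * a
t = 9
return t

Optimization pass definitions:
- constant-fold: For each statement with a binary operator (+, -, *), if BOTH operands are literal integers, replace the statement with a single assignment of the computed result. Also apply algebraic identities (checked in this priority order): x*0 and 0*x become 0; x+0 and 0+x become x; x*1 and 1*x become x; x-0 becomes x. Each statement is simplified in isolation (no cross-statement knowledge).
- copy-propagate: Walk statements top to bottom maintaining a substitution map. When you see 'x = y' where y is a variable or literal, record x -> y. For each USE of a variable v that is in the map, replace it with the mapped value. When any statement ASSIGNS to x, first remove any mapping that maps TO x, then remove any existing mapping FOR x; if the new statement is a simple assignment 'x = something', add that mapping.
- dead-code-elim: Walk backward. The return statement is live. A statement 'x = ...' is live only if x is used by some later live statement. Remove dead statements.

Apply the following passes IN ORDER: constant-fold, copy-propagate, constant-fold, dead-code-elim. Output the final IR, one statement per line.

Answer: return 9

Derivation:
Initial IR:
  a = 6
  u = 6 + a
  z = 3 * a
  t = 9
  return t
After constant-fold (5 stmts):
  a = 6
  u = 6 + a
  z = 3 * a
  t = 9
  return t
After copy-propagate (5 stmts):
  a = 6
  u = 6 + 6
  z = 3 * 6
  t = 9
  return 9
After constant-fold (5 stmts):
  a = 6
  u = 12
  z = 18
  t = 9
  return 9
After dead-code-elim (1 stmts):
  return 9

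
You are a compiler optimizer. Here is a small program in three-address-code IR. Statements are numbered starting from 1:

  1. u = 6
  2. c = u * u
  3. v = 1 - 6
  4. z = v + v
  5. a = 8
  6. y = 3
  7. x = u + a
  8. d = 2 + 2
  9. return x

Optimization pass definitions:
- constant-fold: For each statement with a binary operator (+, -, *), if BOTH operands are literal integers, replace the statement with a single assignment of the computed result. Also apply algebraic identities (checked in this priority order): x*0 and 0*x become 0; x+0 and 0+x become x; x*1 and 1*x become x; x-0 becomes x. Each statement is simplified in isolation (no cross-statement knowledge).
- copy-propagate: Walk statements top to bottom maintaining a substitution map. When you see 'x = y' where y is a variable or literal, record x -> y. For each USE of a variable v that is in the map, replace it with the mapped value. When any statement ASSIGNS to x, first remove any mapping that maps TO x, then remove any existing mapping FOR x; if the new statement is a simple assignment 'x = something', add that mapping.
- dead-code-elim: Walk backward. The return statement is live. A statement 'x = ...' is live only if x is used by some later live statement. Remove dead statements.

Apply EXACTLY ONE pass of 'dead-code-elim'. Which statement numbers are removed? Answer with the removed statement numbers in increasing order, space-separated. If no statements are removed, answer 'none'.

Backward liveness scan:
Stmt 1 'u = 6': KEEP (u is live); live-in = []
Stmt 2 'c = u * u': DEAD (c not in live set ['u'])
Stmt 3 'v = 1 - 6': DEAD (v not in live set ['u'])
Stmt 4 'z = v + v': DEAD (z not in live set ['u'])
Stmt 5 'a = 8': KEEP (a is live); live-in = ['u']
Stmt 6 'y = 3': DEAD (y not in live set ['a', 'u'])
Stmt 7 'x = u + a': KEEP (x is live); live-in = ['a', 'u']
Stmt 8 'd = 2 + 2': DEAD (d not in live set ['x'])
Stmt 9 'return x': KEEP (return); live-in = ['x']
Removed statement numbers: [2, 3, 4, 6, 8]
Surviving IR:
  u = 6
  a = 8
  x = u + a
  return x

Answer: 2 3 4 6 8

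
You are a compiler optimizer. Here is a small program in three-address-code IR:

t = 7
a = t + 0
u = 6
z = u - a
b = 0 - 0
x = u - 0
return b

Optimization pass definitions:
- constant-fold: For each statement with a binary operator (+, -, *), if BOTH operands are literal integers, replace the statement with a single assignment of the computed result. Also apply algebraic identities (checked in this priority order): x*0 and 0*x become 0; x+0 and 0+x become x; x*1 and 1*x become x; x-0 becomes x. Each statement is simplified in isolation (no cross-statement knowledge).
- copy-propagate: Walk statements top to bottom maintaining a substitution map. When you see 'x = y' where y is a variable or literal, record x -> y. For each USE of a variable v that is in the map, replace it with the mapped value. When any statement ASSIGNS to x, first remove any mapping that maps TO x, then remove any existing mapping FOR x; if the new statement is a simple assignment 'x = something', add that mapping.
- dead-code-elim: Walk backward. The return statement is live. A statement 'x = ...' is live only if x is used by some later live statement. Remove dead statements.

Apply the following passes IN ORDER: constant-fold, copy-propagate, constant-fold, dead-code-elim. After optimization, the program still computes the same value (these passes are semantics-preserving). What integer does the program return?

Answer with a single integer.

Answer: 0

Derivation:
Initial IR:
  t = 7
  a = t + 0
  u = 6
  z = u - a
  b = 0 - 0
  x = u - 0
  return b
After constant-fold (7 stmts):
  t = 7
  a = t
  u = 6
  z = u - a
  b = 0
  x = u
  return b
After copy-propagate (7 stmts):
  t = 7
  a = 7
  u = 6
  z = 6 - 7
  b = 0
  x = 6
  return 0
After constant-fold (7 stmts):
  t = 7
  a = 7
  u = 6
  z = -1
  b = 0
  x = 6
  return 0
After dead-code-elim (1 stmts):
  return 0
Evaluate:
  t = 7  =>  t = 7
  a = t + 0  =>  a = 7
  u = 6  =>  u = 6
  z = u - a  =>  z = -1
  b = 0 - 0  =>  b = 0
  x = u - 0  =>  x = 6
  return b = 0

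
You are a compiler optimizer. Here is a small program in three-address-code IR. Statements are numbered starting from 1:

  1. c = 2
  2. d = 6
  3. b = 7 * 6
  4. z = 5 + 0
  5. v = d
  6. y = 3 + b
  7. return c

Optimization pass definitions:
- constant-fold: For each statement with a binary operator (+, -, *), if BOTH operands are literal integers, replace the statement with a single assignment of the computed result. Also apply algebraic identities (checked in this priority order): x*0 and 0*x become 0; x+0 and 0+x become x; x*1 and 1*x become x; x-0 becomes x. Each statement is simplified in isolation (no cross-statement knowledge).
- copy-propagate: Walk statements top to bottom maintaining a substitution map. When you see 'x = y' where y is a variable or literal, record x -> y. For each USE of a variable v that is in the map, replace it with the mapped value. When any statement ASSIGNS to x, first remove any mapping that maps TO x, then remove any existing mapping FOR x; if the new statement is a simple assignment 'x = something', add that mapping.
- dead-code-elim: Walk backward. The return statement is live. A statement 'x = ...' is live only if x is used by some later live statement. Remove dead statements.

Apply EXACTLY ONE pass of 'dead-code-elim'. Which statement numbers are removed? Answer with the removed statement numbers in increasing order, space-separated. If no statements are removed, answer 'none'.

Backward liveness scan:
Stmt 1 'c = 2': KEEP (c is live); live-in = []
Stmt 2 'd = 6': DEAD (d not in live set ['c'])
Stmt 3 'b = 7 * 6': DEAD (b not in live set ['c'])
Stmt 4 'z = 5 + 0': DEAD (z not in live set ['c'])
Stmt 5 'v = d': DEAD (v not in live set ['c'])
Stmt 6 'y = 3 + b': DEAD (y not in live set ['c'])
Stmt 7 'return c': KEEP (return); live-in = ['c']
Removed statement numbers: [2, 3, 4, 5, 6]
Surviving IR:
  c = 2
  return c

Answer: 2 3 4 5 6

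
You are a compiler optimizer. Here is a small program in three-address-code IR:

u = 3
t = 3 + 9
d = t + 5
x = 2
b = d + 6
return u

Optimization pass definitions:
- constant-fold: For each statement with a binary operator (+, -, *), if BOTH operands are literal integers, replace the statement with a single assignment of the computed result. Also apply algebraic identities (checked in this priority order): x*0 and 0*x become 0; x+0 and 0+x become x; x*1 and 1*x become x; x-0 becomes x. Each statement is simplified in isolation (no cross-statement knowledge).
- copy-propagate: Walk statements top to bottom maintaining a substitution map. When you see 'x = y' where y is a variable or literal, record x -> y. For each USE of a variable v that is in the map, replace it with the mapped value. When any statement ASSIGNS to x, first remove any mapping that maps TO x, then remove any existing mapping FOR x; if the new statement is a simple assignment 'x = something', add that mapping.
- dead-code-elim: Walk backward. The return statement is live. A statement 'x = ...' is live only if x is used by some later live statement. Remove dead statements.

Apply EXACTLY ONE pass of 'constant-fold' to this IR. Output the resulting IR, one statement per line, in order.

Applying constant-fold statement-by-statement:
  [1] u = 3  (unchanged)
  [2] t = 3 + 9  -> t = 12
  [3] d = t + 5  (unchanged)
  [4] x = 2  (unchanged)
  [5] b = d + 6  (unchanged)
  [6] return u  (unchanged)
Result (6 stmts):
  u = 3
  t = 12
  d = t + 5
  x = 2
  b = d + 6
  return u

Answer: u = 3
t = 12
d = t + 5
x = 2
b = d + 6
return u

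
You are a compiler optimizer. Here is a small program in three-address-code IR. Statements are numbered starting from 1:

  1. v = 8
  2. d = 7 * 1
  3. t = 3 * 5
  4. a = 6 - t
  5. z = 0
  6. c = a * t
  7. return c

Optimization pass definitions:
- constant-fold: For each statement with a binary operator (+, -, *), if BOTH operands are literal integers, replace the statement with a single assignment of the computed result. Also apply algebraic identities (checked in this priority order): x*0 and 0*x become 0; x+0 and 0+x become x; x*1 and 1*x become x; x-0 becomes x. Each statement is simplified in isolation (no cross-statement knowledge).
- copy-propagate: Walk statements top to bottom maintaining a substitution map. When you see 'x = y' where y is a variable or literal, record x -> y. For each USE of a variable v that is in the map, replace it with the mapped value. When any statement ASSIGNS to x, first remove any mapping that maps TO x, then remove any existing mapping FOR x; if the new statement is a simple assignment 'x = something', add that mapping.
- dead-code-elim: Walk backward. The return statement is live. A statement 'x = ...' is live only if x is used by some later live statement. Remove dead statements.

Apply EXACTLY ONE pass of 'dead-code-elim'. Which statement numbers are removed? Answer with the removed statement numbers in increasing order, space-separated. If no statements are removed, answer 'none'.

Backward liveness scan:
Stmt 1 'v = 8': DEAD (v not in live set [])
Stmt 2 'd = 7 * 1': DEAD (d not in live set [])
Stmt 3 't = 3 * 5': KEEP (t is live); live-in = []
Stmt 4 'a = 6 - t': KEEP (a is live); live-in = ['t']
Stmt 5 'z = 0': DEAD (z not in live set ['a', 't'])
Stmt 6 'c = a * t': KEEP (c is live); live-in = ['a', 't']
Stmt 7 'return c': KEEP (return); live-in = ['c']
Removed statement numbers: [1, 2, 5]
Surviving IR:
  t = 3 * 5
  a = 6 - t
  c = a * t
  return c

Answer: 1 2 5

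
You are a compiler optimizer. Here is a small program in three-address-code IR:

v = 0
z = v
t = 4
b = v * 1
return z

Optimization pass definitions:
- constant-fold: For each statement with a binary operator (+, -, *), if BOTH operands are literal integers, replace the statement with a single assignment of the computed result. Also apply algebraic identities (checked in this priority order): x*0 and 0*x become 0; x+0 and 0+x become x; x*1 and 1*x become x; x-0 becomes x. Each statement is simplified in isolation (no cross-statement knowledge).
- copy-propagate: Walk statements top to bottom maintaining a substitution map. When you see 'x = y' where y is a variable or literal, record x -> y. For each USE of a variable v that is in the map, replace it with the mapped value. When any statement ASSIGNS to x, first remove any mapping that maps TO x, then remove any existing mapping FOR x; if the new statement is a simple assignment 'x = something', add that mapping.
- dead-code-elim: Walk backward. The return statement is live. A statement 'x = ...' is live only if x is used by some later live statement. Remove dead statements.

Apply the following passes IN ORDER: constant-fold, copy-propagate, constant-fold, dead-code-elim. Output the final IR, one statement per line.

Answer: return 0

Derivation:
Initial IR:
  v = 0
  z = v
  t = 4
  b = v * 1
  return z
After constant-fold (5 stmts):
  v = 0
  z = v
  t = 4
  b = v
  return z
After copy-propagate (5 stmts):
  v = 0
  z = 0
  t = 4
  b = 0
  return 0
After constant-fold (5 stmts):
  v = 0
  z = 0
  t = 4
  b = 0
  return 0
After dead-code-elim (1 stmts):
  return 0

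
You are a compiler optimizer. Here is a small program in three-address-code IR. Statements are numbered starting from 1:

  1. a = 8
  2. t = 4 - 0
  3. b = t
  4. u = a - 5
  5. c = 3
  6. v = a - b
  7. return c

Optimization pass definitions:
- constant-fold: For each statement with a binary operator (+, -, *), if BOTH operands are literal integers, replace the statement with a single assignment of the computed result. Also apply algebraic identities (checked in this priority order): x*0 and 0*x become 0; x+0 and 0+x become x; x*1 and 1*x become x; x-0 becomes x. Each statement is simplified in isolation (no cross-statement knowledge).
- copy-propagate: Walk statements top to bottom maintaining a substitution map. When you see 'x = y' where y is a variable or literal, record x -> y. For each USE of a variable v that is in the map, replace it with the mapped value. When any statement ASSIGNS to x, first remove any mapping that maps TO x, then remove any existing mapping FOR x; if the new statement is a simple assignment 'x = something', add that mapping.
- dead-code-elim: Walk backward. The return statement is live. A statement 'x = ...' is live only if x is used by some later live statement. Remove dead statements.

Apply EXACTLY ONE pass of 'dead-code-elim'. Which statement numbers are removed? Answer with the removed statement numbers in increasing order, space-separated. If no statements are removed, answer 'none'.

Backward liveness scan:
Stmt 1 'a = 8': DEAD (a not in live set [])
Stmt 2 't = 4 - 0': DEAD (t not in live set [])
Stmt 3 'b = t': DEAD (b not in live set [])
Stmt 4 'u = a - 5': DEAD (u not in live set [])
Stmt 5 'c = 3': KEEP (c is live); live-in = []
Stmt 6 'v = a - b': DEAD (v not in live set ['c'])
Stmt 7 'return c': KEEP (return); live-in = ['c']
Removed statement numbers: [1, 2, 3, 4, 6]
Surviving IR:
  c = 3
  return c

Answer: 1 2 3 4 6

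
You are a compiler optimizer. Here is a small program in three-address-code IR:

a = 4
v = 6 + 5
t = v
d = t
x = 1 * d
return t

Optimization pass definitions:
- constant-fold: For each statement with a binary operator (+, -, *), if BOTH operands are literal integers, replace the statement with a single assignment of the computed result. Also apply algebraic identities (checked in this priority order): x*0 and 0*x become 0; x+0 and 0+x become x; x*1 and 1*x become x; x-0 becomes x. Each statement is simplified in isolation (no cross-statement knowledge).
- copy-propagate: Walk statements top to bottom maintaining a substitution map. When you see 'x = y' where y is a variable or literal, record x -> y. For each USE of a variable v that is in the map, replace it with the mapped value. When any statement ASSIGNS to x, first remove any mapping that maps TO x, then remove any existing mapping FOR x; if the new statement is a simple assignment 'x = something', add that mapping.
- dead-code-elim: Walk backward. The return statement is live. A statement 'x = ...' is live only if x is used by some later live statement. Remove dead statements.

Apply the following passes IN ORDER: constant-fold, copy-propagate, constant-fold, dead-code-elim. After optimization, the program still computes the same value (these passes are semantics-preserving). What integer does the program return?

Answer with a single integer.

Answer: 11

Derivation:
Initial IR:
  a = 4
  v = 6 + 5
  t = v
  d = t
  x = 1 * d
  return t
After constant-fold (6 stmts):
  a = 4
  v = 11
  t = v
  d = t
  x = d
  return t
After copy-propagate (6 stmts):
  a = 4
  v = 11
  t = 11
  d = 11
  x = 11
  return 11
After constant-fold (6 stmts):
  a = 4
  v = 11
  t = 11
  d = 11
  x = 11
  return 11
After dead-code-elim (1 stmts):
  return 11
Evaluate:
  a = 4  =>  a = 4
  v = 6 + 5  =>  v = 11
  t = v  =>  t = 11
  d = t  =>  d = 11
  x = 1 * d  =>  x = 11
  return t = 11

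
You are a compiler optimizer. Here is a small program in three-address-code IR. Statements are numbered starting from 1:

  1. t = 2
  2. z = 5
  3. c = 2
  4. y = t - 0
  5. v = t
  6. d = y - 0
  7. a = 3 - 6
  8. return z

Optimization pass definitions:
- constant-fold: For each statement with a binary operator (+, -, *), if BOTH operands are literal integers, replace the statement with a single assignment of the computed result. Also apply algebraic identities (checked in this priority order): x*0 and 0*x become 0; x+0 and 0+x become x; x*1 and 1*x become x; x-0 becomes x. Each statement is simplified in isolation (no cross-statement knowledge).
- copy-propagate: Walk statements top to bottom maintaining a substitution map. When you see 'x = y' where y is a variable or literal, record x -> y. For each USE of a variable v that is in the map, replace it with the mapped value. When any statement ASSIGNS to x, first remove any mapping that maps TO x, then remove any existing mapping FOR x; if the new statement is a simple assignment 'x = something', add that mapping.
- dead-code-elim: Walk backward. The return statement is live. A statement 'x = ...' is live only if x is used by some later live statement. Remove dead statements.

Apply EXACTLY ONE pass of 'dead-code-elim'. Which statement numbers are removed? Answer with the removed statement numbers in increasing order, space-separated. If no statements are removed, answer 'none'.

Answer: 1 3 4 5 6 7

Derivation:
Backward liveness scan:
Stmt 1 't = 2': DEAD (t not in live set [])
Stmt 2 'z = 5': KEEP (z is live); live-in = []
Stmt 3 'c = 2': DEAD (c not in live set ['z'])
Stmt 4 'y = t - 0': DEAD (y not in live set ['z'])
Stmt 5 'v = t': DEAD (v not in live set ['z'])
Stmt 6 'd = y - 0': DEAD (d not in live set ['z'])
Stmt 7 'a = 3 - 6': DEAD (a not in live set ['z'])
Stmt 8 'return z': KEEP (return); live-in = ['z']
Removed statement numbers: [1, 3, 4, 5, 6, 7]
Surviving IR:
  z = 5
  return z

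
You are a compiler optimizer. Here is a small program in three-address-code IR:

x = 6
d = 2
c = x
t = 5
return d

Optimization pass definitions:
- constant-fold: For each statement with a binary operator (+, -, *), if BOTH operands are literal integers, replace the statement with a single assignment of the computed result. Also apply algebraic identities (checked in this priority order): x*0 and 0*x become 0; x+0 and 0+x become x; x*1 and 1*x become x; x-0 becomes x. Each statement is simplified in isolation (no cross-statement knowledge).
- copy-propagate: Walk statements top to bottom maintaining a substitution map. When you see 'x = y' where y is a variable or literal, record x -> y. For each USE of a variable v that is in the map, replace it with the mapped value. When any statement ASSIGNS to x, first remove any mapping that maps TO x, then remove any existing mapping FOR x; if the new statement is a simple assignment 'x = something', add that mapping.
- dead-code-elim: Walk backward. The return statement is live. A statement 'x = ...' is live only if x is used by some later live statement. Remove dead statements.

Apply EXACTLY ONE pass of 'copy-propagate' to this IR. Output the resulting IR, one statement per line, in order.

Applying copy-propagate statement-by-statement:
  [1] x = 6  (unchanged)
  [2] d = 2  (unchanged)
  [3] c = x  -> c = 6
  [4] t = 5  (unchanged)
  [5] return d  -> return 2
Result (5 stmts):
  x = 6
  d = 2
  c = 6
  t = 5
  return 2

Answer: x = 6
d = 2
c = 6
t = 5
return 2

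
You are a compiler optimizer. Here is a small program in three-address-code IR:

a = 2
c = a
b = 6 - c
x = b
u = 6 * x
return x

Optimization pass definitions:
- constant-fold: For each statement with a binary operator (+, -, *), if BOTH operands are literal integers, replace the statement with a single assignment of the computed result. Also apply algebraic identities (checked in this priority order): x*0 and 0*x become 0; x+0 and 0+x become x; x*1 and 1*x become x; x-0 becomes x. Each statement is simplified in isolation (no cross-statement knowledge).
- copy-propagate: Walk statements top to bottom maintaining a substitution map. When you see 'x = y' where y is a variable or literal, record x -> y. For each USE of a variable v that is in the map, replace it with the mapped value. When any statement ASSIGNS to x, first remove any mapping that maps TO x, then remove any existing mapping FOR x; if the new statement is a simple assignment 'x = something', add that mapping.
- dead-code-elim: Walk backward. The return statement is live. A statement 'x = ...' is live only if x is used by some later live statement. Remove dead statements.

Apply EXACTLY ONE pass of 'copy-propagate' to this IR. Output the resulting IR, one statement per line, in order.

Answer: a = 2
c = 2
b = 6 - 2
x = b
u = 6 * b
return b

Derivation:
Applying copy-propagate statement-by-statement:
  [1] a = 2  (unchanged)
  [2] c = a  -> c = 2
  [3] b = 6 - c  -> b = 6 - 2
  [4] x = b  (unchanged)
  [5] u = 6 * x  -> u = 6 * b
  [6] return x  -> return b
Result (6 stmts):
  a = 2
  c = 2
  b = 6 - 2
  x = b
  u = 6 * b
  return b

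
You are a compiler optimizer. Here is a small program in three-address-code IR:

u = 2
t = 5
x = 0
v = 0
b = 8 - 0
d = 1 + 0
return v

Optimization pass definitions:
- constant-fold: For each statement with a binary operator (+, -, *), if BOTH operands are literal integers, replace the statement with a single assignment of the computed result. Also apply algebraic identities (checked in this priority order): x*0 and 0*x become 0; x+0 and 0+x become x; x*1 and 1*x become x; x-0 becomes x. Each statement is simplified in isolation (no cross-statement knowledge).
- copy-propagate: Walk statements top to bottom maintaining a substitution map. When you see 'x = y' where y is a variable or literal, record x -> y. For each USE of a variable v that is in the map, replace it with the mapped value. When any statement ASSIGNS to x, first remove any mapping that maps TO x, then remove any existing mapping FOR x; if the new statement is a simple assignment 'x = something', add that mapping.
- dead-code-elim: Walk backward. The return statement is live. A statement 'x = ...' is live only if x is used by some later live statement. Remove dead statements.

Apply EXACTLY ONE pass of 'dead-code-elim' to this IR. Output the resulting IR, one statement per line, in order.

Answer: v = 0
return v

Derivation:
Applying dead-code-elim statement-by-statement:
  [7] return v  -> KEEP (return); live=['v']
  [6] d = 1 + 0  -> DEAD (d not live)
  [5] b = 8 - 0  -> DEAD (b not live)
  [4] v = 0  -> KEEP; live=[]
  [3] x = 0  -> DEAD (x not live)
  [2] t = 5  -> DEAD (t not live)
  [1] u = 2  -> DEAD (u not live)
Result (2 stmts):
  v = 0
  return v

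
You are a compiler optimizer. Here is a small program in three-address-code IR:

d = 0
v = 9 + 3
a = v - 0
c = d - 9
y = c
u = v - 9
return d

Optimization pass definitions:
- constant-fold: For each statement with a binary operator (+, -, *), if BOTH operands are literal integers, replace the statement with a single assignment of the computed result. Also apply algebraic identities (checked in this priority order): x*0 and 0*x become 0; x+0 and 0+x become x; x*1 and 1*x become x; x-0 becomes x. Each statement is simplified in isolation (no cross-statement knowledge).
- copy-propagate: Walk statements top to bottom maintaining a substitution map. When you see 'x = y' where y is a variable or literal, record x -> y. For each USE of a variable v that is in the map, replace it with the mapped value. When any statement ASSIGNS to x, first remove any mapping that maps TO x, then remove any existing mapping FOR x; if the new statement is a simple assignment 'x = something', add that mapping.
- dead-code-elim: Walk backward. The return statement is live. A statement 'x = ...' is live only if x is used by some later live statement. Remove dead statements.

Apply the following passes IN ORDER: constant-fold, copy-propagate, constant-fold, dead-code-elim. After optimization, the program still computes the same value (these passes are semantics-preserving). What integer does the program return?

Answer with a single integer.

Answer: 0

Derivation:
Initial IR:
  d = 0
  v = 9 + 3
  a = v - 0
  c = d - 9
  y = c
  u = v - 9
  return d
After constant-fold (7 stmts):
  d = 0
  v = 12
  a = v
  c = d - 9
  y = c
  u = v - 9
  return d
After copy-propagate (7 stmts):
  d = 0
  v = 12
  a = 12
  c = 0 - 9
  y = c
  u = 12 - 9
  return 0
After constant-fold (7 stmts):
  d = 0
  v = 12
  a = 12
  c = -9
  y = c
  u = 3
  return 0
After dead-code-elim (1 stmts):
  return 0
Evaluate:
  d = 0  =>  d = 0
  v = 9 + 3  =>  v = 12
  a = v - 0  =>  a = 12
  c = d - 9  =>  c = -9
  y = c  =>  y = -9
  u = v - 9  =>  u = 3
  return d = 0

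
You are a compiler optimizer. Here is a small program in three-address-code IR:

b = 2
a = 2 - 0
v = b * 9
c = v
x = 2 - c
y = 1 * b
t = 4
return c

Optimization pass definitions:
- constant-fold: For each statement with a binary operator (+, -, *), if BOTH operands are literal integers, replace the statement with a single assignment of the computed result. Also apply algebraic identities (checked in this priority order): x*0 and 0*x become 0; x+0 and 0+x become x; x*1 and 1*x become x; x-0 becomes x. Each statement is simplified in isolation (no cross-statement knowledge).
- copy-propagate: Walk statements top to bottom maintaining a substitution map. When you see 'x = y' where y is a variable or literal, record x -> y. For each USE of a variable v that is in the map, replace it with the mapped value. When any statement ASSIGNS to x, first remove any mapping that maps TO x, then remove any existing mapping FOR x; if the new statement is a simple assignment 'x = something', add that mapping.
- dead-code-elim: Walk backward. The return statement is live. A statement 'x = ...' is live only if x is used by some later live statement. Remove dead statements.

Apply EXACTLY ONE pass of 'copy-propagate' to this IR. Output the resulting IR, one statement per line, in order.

Answer: b = 2
a = 2 - 0
v = 2 * 9
c = v
x = 2 - v
y = 1 * 2
t = 4
return v

Derivation:
Applying copy-propagate statement-by-statement:
  [1] b = 2  (unchanged)
  [2] a = 2 - 0  (unchanged)
  [3] v = b * 9  -> v = 2 * 9
  [4] c = v  (unchanged)
  [5] x = 2 - c  -> x = 2 - v
  [6] y = 1 * b  -> y = 1 * 2
  [7] t = 4  (unchanged)
  [8] return c  -> return v
Result (8 stmts):
  b = 2
  a = 2 - 0
  v = 2 * 9
  c = v
  x = 2 - v
  y = 1 * 2
  t = 4
  return v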